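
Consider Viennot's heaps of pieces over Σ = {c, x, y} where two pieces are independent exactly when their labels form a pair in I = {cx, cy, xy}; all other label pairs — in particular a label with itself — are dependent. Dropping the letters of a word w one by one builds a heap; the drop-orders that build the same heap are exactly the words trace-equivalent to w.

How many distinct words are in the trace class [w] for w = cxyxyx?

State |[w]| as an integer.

60

0(c) covers ∅
1(x) covers ∅
2(y) covers ∅
3(x) covers 1:x
4(y) covers 2:y
5(x) covers 3:x
floor of heap: 0:c, 1:x, 2:y
completions by unplaced set U, small U first (add the entries for U minus each lowest piece of U):
  |U|=1: {0}:1  {4}:1  {5}:1
  |U|=2: {0,4}:2  {0,5}:2  {2,4}:1  {3,5}:1  {4,5}:2
  |U|=3: {0,2,4}:3  {0,3,5}:3  {0,4,5}:6  {1,3,5}:1  {2,4,5}:3  {3,4,5}:3
  |U|=4: {0,1,3,5}:4  {0,2,4,5}:12  {0,3,4,5}:12  {1,3,4,5}:4  {2,3,4,5}:6
  start at 0(c): 10
  start at 1(x): 30
  start at 2(y): 20
sum over floor = 60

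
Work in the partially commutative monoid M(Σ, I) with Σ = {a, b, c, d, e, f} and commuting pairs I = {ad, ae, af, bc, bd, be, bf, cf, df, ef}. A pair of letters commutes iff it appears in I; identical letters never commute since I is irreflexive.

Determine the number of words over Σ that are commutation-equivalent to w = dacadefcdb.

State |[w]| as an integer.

240

piece 0:d — minimal
piece 1:a — minimal
piece 2:c rests on {0:d, 1:a}
piece 3:a rests on {2:c}
piece 4:d rests on {2:c}
piece 5:e rests on {4:d}
piece 6:f — minimal
piece 7:c rests on {3:a, 5:e}
piece 8:d rests on {7:c}
piece 9:b rests on {3:a}
minimal pieces: {0:d, 1:a, 6:f}
ways to finish when only these pieces remain (= sum over removing one remaining piece with nothing left below it):
  1 left: {6}→1  {8}→1  {9}→1
  2 left: {6,8}→2  {6,9}→2  {7,8}→1  {8,9}→2
  3 left: {5,7,8}→1  {6,7,8}→3  {6,8,9}→6  {7,8,9}→3
  4 left: {3,7,8,9}→3  {4,5,7,8}→1  {5,6,7,8}→4  {5,7,8,9}→4  {6,7,8,9}→12
  5 left: {3,5,7,8,9}→7  {3,6,7,8,9}→15  {4,5,6,7,8}→5  {4,5,7,8,9}→5  {5,6,7,8,9}→20
  6 left: {3,4,5,7,8,9}→12  {3,5,6,7,8,9}→42  {4,5,6,7,8,9}→30
  7 left: {2,3,4,5,7,8,9}→12  {3,4,5,6,7,8,9}→84
  8 left: {0,2,3,4,5,7,8,9}→12  {1,2,3,4,5,7,8,9}→12  {2,3,4,5,6,7,8,9}→96
  placing 0:d first → 108 extensions
  placing 1:a first → 108 extensions
  placing 6:f first → 24 extensions
total linear extensions = 240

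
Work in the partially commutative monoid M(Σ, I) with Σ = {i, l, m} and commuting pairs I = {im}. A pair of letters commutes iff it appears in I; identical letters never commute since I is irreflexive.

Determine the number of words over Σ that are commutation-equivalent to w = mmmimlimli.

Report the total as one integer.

10

drop 0:m onto floor
drop 1:m onto {0:m}
drop 2:m onto {1:m}
drop 3:i onto floor
drop 4:m onto {2:m}
drop 5:l onto {3:i, 4:m}
drop 6:i onto {5:l}
drop 7:m onto {5:l}
drop 8:l onto {6:i, 7:m}
drop 9:i onto {8:l}
ground layer = {0:m, 3:i}
drop-orders for the pieces not yet dropped (sum over which currently-grounded one goes next):
  1 to go: {9} 1
  2 to go: {8,9} 1
  3 to go: {6,8,9} 1  {7,8,9} 1
  4 to go: {6,7,8,9} 2
  5 to go: {5,6,7,8,9} 2
  6 to go: {3,5,6,7,8,9} 2  {4,5,6,7,8,9} 2
  7 to go: {2,4,5,6,7,8,9} 2  {3,4,5,6,7,8,9} 4
  8 to go: {1,2,4,5,6,7,8,9} 2  {2,3,4,5,6,7,8,9} 6
  if 0:m drops first: 8 orders
  if 3:i drops first: 2 orders
heap linearizations: 10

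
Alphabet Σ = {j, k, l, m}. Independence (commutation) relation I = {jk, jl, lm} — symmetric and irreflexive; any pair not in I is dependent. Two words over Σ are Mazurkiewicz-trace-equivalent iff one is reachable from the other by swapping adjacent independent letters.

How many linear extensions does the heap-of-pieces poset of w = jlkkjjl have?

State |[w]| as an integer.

35

piece 0:j — minimal
piece 1:l — minimal
piece 2:k rests on {1:l}
piece 3:k rests on {2:k}
piece 4:j rests on {0:j}
piece 5:j rests on {4:j}
piece 6:l rests on {3:k}
minimal pieces: {0:j, 1:l}
ways to finish when only these pieces remain (= sum over removing one remaining piece with nothing left below it):
  1 left: {5}→1  {6}→1
  2 left: {3,6}→1  {4,5}→1  {5,6}→2
  3 left: {0,4,5}→1  {2,3,6}→1  {3,5,6}→3  {4,5,6}→3
  4 left: {0,4,5,6}→4  {1,2,3,6}→1  {2,3,5,6}→4  {3,4,5,6}→6
  5 left: {0,3,4,5,6}→10  {1,2,3,5,6}→5  {2,3,4,5,6}→10
  placing 0:j first → 15 extensions
  placing 1:l first → 20 extensions
total linear extensions = 35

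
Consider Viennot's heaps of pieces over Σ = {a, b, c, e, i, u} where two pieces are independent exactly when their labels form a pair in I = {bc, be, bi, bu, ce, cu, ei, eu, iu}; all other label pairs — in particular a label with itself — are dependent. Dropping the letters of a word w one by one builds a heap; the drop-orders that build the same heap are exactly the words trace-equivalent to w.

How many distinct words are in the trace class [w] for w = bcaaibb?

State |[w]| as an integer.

6

0(b) covers ∅
1(c) covers ∅
2(a) covers 0:b, 1:c
3(a) covers 2:a
4(i) covers 3:a
5(b) covers 3:a
6(b) covers 5:b
floor of heap: 0:b, 1:c
completions by unplaced set U, small U first (add the entries for U minus each lowest piece of U):
  |U|=1: {4}:1  {6}:1
  |U|=2: {4,6}:2  {5,6}:1
  |U|=3: {4,5,6}:3
  |U|=4: {3,4,5,6}:3
  |U|=5: {2,3,4,5,6}:3
  start at 0(b): 3
  start at 1(c): 3
sum over floor = 6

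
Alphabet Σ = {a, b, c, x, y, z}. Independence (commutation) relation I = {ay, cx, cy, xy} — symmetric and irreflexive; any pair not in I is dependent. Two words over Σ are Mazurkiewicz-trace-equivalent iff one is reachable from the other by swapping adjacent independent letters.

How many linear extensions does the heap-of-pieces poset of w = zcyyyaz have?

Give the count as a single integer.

drop 0:z onto floor
drop 1:c onto {0:z}
drop 2:y onto {0:z}
drop 3:y onto {2:y}
drop 4:y onto {3:y}
drop 5:a onto {1:c}
drop 6:z onto {4:y, 5:a}
ground layer = {0:z}
drop-orders for the pieces not yet dropped (sum over which currently-grounded one goes next):
  1 to go: {6} 1
  2 to go: {4,6} 1  {5,6} 1
  3 to go: {1,5,6} 1  {3,4,6} 1  {4,5,6} 2
  4 to go: {1,4,5,6} 3  {2,3,4,6} 1  {3,4,5,6} 3
  5 to go: {1,3,4,5,6} 6  {2,3,4,5,6} 4
  if 0:z drops first: 10 orders

10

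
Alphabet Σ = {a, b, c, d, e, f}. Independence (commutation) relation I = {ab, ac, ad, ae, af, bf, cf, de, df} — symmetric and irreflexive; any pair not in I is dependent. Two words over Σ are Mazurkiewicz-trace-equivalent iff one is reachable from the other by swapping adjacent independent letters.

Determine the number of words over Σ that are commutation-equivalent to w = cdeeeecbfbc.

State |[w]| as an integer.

26

piece 0:c — minimal
piece 1:d rests on {0:c}
piece 2:e rests on {0:c}
piece 3:e rests on {2:e}
piece 4:e rests on {3:e}
piece 5:e rests on {4:e}
piece 6:c rests on {1:d, 5:e}
piece 7:b rests on {6:c}
piece 8:f rests on {5:e}
piece 9:b rests on {7:b}
piece 10:c rests on {9:b}
minimal pieces: {0:c}
ways to finish when only these pieces remain (= sum over removing one remaining piece with nothing left below it):
  1 left: {8}→1  {10}→1
  2 left: {8,10}→2  {9,10}→1
  3 left: {7,9,10}→1  {8,9,10}→3
  4 left: {6,7,9,10}→1  {7,8,9,10}→4
  5 left: {1,6,7,9,10}→1  {6,7,8,9,10}→5
  6 left: {1,6,7,8,9,10}→6  {5,6,7,8,9,10}→5
  7 left: {1,5,6,7,8,9,10}→11  {4,5,6,7,8,9,10}→5
  8 left: {1,4,5,6,7,8,9,10}→16  {3,4,5,6,7,8,9,10}→5
  9 left: {1,3,4,5,6,7,8,9,10}→21  {2,3,4,5,6,7,8,9,10}→5
  placing 0:c first → 26 extensions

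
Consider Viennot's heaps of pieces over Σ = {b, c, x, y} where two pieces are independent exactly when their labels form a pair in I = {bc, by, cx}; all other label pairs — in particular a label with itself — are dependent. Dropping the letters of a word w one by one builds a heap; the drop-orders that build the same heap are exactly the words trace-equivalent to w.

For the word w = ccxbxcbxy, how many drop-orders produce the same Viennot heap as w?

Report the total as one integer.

drop 0:c onto floor
drop 1:c onto {0:c}
drop 2:x onto floor
drop 3:b onto {2:x}
drop 4:x onto {3:b}
drop 5:c onto {1:c}
drop 6:b onto {4:x}
drop 7:x onto {6:b}
drop 8:y onto {5:c, 7:x}
ground layer = {0:c, 2:x}
drop-orders for the pieces not yet dropped (sum over which currently-grounded one goes next):
  1 to go: {8} 1
  2 to go: {5,8} 1  {7,8} 1
  3 to go: {1,5,8} 1  {5,7,8} 2  {6,7,8} 1
  4 to go: {0,1,5,8} 1  {1,5,7,8} 3  {4,6,7,8} 1  {5,6,7,8} 3
  5 to go: {0,1,5,7,8} 4  {1,5,6,7,8} 6  {3,4,6,7,8} 1  {4,5,6,7,8} 4
  6 to go: {0,1,5,6,7,8} 10  {1,4,5,6,7,8} 10  {2,3,4,6,7,8} 1  {3,4,5,6,7,8} 5
  7 to go: {0,1,4,5,6,7,8} 20  {1,3,4,5,6,7,8} 15  {2,3,4,5,6,7,8} 6
  if 0:c drops first: 21 orders
  if 2:x drops first: 35 orders
heap linearizations: 56

56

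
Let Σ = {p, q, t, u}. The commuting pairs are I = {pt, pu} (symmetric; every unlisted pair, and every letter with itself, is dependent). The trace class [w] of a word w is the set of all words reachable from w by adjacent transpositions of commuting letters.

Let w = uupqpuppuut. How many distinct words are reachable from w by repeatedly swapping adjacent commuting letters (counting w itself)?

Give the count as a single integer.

piece 0:u — minimal
piece 1:u rests on {0:u}
piece 2:p — minimal
piece 3:q rests on {1:u, 2:p}
piece 4:p rests on {3:q}
piece 5:u rests on {3:q}
piece 6:p rests on {4:p}
piece 7:p rests on {6:p}
piece 8:u rests on {5:u}
piece 9:u rests on {8:u}
piece 10:t rests on {9:u}
minimal pieces: {0:u, 2:p}
ways to finish when only these pieces remain (= sum over removing one remaining piece with nothing left below it):
  1 left: {7}→1  {10}→1
  2 left: {6,7}→1  {7,10}→2  {9,10}→1
  3 left: {4,6,7}→1  {6,7,10}→3  {7,9,10}→3  {8,9,10}→1
  4 left: {4,6,7,10}→4  {5,8,9,10}→1  {6,7,9,10}→6  {7,8,9,10}→4
  5 left: {4,6,7,9,10}→10  {5,7,8,9,10}→5  {6,7,8,9,10}→10
  6 left: {4,6,7,8,9,10}→20  {5,6,7,8,9,10}→15
  7 left: {4,5,6,7,8,9,10}→35
  8 left: {3,4,5,6,7,8,9,10}→35
  9 left: {1,3,4,5,6,7,8,9,10}→35  {2,3,4,5,6,7,8,9,10}→35
  placing 0:u first → 70 extensions
  placing 2:p first → 35 extensions
total linear extensions = 105

105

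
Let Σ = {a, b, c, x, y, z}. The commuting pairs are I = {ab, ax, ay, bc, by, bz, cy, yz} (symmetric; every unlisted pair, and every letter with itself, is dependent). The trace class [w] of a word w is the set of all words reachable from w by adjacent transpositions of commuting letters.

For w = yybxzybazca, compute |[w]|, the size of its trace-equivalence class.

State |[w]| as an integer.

piece 0:y — minimal
piece 1:y rests on {0:y}
piece 2:b — minimal
piece 3:x rests on {1:y, 2:b}
piece 4:z rests on {3:x}
piece 5:y rests on {3:x}
piece 6:b rests on {3:x}
piece 7:a rests on {4:z}
piece 8:z rests on {7:a}
piece 9:c rests on {8:z}
piece 10:a rests on {9:c}
minimal pieces: {0:y, 2:b}
ways to finish when only these pieces remain (= sum over removing one remaining piece with nothing left below it):
  1 left: {5}→1  {6}→1  {10}→1
  2 left: {5,6}→2  {5,10}→2  {6,10}→2  {9,10}→1
  3 left: {5,6,10}→6  {5,9,10}→3  {6,9,10}→3  {8,9,10}→1
  4 left: {5,6,9,10}→12  {5,8,9,10}→4  {6,8,9,10}→4  {7,8,9,10}→1
  5 left: {4,7,8,9,10}→1  {5,6,8,9,10}→20  {5,7,8,9,10}→5  {6,7,8,9,10}→5
  6 left: {4,5,7,8,9,10}→6  {4,6,7,8,9,10}→6  {5,6,7,8,9,10}→30
  7 left: {4,5,6,7,8,9,10}→42
  8 left: {3,4,5,6,7,8,9,10}→42
  9 left: {1,3,4,5,6,7,8,9,10}→42  {2,3,4,5,6,7,8,9,10}→42
  placing 0:y first → 84 extensions
  placing 2:b first → 42 extensions
total linear extensions = 126

126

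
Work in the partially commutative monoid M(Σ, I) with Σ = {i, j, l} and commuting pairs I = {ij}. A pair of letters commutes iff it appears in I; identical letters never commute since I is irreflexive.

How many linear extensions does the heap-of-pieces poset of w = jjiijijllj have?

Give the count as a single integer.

35

0(j) covers ∅
1(j) covers 0:j
2(i) covers ∅
3(i) covers 2:i
4(j) covers 1:j
5(i) covers 3:i
6(j) covers 4:j
7(l) covers 5:i, 6:j
8(l) covers 7:l
9(j) covers 8:l
floor of heap: 0:j, 2:i
completions by unplaced set U, small U first (add the entries for U minus each lowest piece of U):
  |U|=1: {9}:1
  |U|=2: {8,9}:1
  |U|=3: {7,8,9}:1
  |U|=4: {5,7,8,9}:1  {6,7,8,9}:1
  |U|=5: {3,5,7,8,9}:1  {4,6,7,8,9}:1  {5,6,7,8,9}:2
  |U|=6: {1,4,6,7,8,9}:1  {2,3,5,7,8,9}:1  {3,5,6,7,8,9}:3  {4,5,6,7,8,9}:3
  |U|=7: {0,1,4,6,7,8,9}:1  {1,4,5,6,7,8,9}:4  {2,3,5,6,7,8,9}:4  {3,4,5,6,7,8,9}:6
  |U|=8: {0,1,4,5,6,7,8,9}:5  {1,3,4,5,6,7,8,9}:10  {2,3,4,5,6,7,8,9}:10
  start at 0(j): 20
  start at 2(i): 15
sum over floor = 35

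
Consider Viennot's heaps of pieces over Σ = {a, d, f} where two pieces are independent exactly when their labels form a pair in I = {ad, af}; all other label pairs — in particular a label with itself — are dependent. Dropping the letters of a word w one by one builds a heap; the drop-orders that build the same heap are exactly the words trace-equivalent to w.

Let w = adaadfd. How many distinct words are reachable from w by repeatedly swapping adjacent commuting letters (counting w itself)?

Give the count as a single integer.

35

#0=a has no predecessor
#1=d has no predecessor
#2=a depends on [0:a]
#3=a depends on [2:a]
#4=d depends on [1:d]
#5=f depends on [4:d]
#6=d depends on [5:f]
sources: [0:a, 1:d]
N(rest) = Σ N(rest − s) over sources s of rest; N(one piece) = 1:
  size 1 → [3]=1  [6]=1
  size 2 → [2,3]=1  [3,6]=2  [5,6]=1
  size 3 → [0,2,3]=1  [2,3,6]=3  [3,5,6]=3  [4,5,6]=1
  size 4 → [0,2,3,6]=4  [1,4,5,6]=1  [2,3,5,6]=6  [3,4,5,6]=4
  size 5 → [0,2,3,5,6]=10  [1,3,4,5,6]=5  [2,3,4,5,6]=10
  first=0(a) contributes 15
  first=1(d) contributes 20
|[w]| = 35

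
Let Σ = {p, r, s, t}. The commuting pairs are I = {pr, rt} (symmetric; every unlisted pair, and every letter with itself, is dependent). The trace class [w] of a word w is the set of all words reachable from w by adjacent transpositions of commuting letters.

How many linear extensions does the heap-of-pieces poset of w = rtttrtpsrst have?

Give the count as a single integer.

21

0(r) covers ∅
1(t) covers ∅
2(t) covers 1:t
3(t) covers 2:t
4(r) covers 0:r
5(t) covers 3:t
6(p) covers 5:t
7(s) covers 4:r, 6:p
8(r) covers 7:s
9(s) covers 8:r
10(t) covers 9:s
floor of heap: 0:r, 1:t
completions by unplaced set U, small U first (add the entries for U minus each lowest piece of U):
  |U|=1: {10}:1
  |U|=2: {9,10}:1
  |U|=3: {8,9,10}:1
  |U|=4: {7,8,9,10}:1
  |U|=5: {4,7,8,9,10}:1  {6,7,8,9,10}:1
  |U|=6: {0,4,7,8,9,10}:1  {4,6,7,8,9,10}:2  {5,6,7,8,9,10}:1
  |U|=7: {0,4,6,7,8,9,10}:3  {3,5,6,7,8,9,10}:1  {4,5,6,7,8,9,10}:3
  |U|=8: {0,4,5,6,7,8,9,10}:6  {2,3,5,6,7,8,9,10}:1  {3,4,5,6,7,8,9,10}:4
  |U|=9: {0,3,4,5,6,7,8,9,10}:10  {1,2,3,5,6,7,8,9,10}:1  {2,3,4,5,6,7,8,9,10}:5
  start at 0(r): 6
  start at 1(t): 15
sum over floor = 21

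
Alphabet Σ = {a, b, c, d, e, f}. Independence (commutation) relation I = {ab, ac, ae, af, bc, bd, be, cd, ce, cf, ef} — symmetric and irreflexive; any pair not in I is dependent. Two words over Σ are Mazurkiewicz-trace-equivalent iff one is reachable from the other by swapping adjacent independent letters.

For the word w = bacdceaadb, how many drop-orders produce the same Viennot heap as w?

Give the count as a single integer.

piece 0:b — minimal
piece 1:a — minimal
piece 2:c — minimal
piece 3:d rests on {1:a}
piece 4:c rests on {2:c}
piece 5:e rests on {3:d}
piece 6:a rests on {3:d}
piece 7:a rests on {6:a}
piece 8:d rests on {5:e, 7:a}
piece 9:b rests on {0:b}
minimal pieces: {0:b, 1:a, 2:c}
ways to finish when only these pieces remain (= sum over removing one remaining piece with nothing left below it):
  1 left: {4}→1  {8}→1  {9}→1
  2 left: {0,9}→1  {2,4}→1  {4,8}→2  {4,9}→2  {5,8}→1  {7,8}→1  {8,9}→2
  3 left: {0,4,9}→3  {0,8,9}→3  {2,4,8}→3  {2,4,9}→3  {4,5,8}→3  {4,7,8}→3  {4,8,9}→6  {5,7,8}→2  {5,8,9}→3  {6,7,8}→1  {7,8,9}→3
  4 left: {0,2,4,9}→6  {0,4,8,9}→12  {0,5,8,9}→6  {0,7,8,9}→6  {2,4,5,8}→6  {2,4,7,8}→6  {2,4,8,9}→12  {4,5,7,8}→8  {4,5,8,9}→12  {4,6,7,8}→4  {4,7,8,9}→12  {5,6,7,8}→3  {5,7,8,9}→8  {6,7,8,9}→4
  5 left: {0,2,4,8,9}→30  {0,4,5,8,9}→30  {0,4,7,8,9}→30  {0,5,7,8,9}→20  {0,6,7,8,9}→10  {2,4,5,7,8}→20  {2,4,5,8,9}→30  {2,4,6,7,8}→10  {2,4,7,8,9}→30  {3,5,6,7,8}→3  {4,5,6,7,8}→15  {4,5,7,8,9}→40  {4,6,7,8,9}→20  {5,6,7,8,9}→15
  6 left: {0,2,4,5,8,9}→90  {0,2,4,7,8,9}→90  {0,4,5,7,8,9}→120  {0,4,6,7,8,9}→60  {0,5,6,7,8,9}→45  {1,3,5,6,7,8}→3  {2,4,5,6,7,8}→45  {2,4,5,7,8,9}→120  {2,4,6,7,8,9}→60  {3,4,5,6,7,8}→18  {3,5,6,7,8,9}→18  {4,5,6,7,8,9}→90
  7 left: {0,2,4,5,7,8,9}→420  {0,2,4,6,7,8,9}→210  {0,3,5,6,7,8,9}→63  {0,4,5,6,7,8,9}→315  {1,3,4,5,6,7,8}→21  {1,3,5,6,7,8,9}→21  {2,3,4,5,6,7,8}→63  {2,4,5,6,7,8,9}→315  {3,4,5,6,7,8,9}→126
  8 left: {0,1,3,5,6,7,8,9}→84  {0,2,4,5,6,7,8,9}→1260  {0,3,4,5,6,7,8,9}→504  {1,2,3,4,5,6,7,8}→84  {1,3,4,5,6,7,8,9}→168  {2,3,4,5,6,7,8,9}→504
  placing 0:b first → 756 extensions
  placing 1:a first → 2268 extensions
  placing 2:c first → 756 extensions
total linear extensions = 3780

3780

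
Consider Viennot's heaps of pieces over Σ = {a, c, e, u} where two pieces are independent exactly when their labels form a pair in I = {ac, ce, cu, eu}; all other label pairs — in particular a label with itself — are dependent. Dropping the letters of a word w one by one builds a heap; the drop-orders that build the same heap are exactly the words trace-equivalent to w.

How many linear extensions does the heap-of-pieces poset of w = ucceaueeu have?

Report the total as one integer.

432

drop 0:u onto floor
drop 1:c onto floor
drop 2:c onto {1:c}
drop 3:e onto floor
drop 4:a onto {0:u, 3:e}
drop 5:u onto {4:a}
drop 6:e onto {4:a}
drop 7:e onto {6:e}
drop 8:u onto {5:u}
ground layer = {0:u, 1:c, 3:e}
drop-orders for the pieces not yet dropped (sum over which currently-grounded one goes next):
  1 to go: {2} 1  {7} 1  {8} 1
  2 to go: {1,2} 1  {2,7} 2  {2,8} 2  {5,8} 1  {6,7} 1  {7,8} 2
  3 to go: {1,2,7} 3  {1,2,8} 3  {2,5,8} 3  {2,6,7} 3  {2,7,8} 6  {5,7,8} 3  {6,7,8} 3
  4 to go: {1,2,5,8} 6  {1,2,6,7} 6  {1,2,7,8} 12  {2,5,7,8} 12  {2,6,7,8} 12  {5,6,7,8} 6
  5 to go: {1,2,5,7,8} 30  {1,2,6,7,8} 30  {2,5,6,7,8} 30  {4,5,6,7,8} 6
  6 to go: {0,4,5,6,7,8} 6  {1,2,5,6,7,8} 90  {2,4,5,6,7,8} 36  {3,4,5,6,7,8} 6
  7 to go: {0,2,4,5,6,7,8} 42  {0,3,4,5,6,7,8} 12  {1,2,4,5,6,7,8} 126  {2,3,4,5,6,7,8} 42
  if 0:u drops first: 168 orders
  if 1:c drops first: 96 orders
  if 3:e drops first: 168 orders
heap linearizations: 432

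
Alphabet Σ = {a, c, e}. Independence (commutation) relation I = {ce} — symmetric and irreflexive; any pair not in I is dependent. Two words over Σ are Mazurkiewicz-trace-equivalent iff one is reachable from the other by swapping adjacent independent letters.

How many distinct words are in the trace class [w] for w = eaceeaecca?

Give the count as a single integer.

9

#0=e has no predecessor
#1=a depends on [0:e]
#2=c depends on [1:a]
#3=e depends on [1:a]
#4=e depends on [3:e]
#5=a depends on [2:c, 4:e]
#6=e depends on [5:a]
#7=c depends on [5:a]
#8=c depends on [7:c]
#9=a depends on [6:e, 8:c]
sources: [0:e]
N(rest) = Σ N(rest − s) over sources s of rest; N(one piece) = 1:
  size 1 → [9]=1
  size 2 → [6,9]=1  [8,9]=1
  size 3 → [6,8,9]=2  [7,8,9]=1
  size 4 → [6,7,8,9]=3
  size 5 → [5,6,7,8,9]=3
  size 6 → [2,5,6,7,8,9]=3  [4,5,6,7,8,9]=3
  size 7 → [2,4,5,6,7,8,9]=6  [3,4,5,6,7,8,9]=3
  size 8 → [2,3,4,5,6,7,8,9]=9
  first=0(e) contributes 9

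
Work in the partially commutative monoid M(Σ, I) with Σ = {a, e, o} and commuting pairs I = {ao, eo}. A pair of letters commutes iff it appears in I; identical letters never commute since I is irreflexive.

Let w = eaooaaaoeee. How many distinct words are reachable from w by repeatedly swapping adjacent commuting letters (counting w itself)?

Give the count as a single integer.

drop 0:e onto floor
drop 1:a onto {0:e}
drop 2:o onto floor
drop 3:o onto {2:o}
drop 4:a onto {1:a}
drop 5:a onto {4:a}
drop 6:a onto {5:a}
drop 7:o onto {3:o}
drop 8:e onto {6:a}
drop 9:e onto {8:e}
drop 10:e onto {9:e}
ground layer = {0:e, 2:o}
drop-orders for the pieces not yet dropped (sum over which currently-grounded one goes next):
  1 to go: {7} 1  {10} 1
  2 to go: {3,7} 1  {7,10} 2  {9,10} 1
  3 to go: {2,3,7} 1  {3,7,10} 3  {7,9,10} 3  {8,9,10} 1
  4 to go: {2,3,7,10} 4  {3,7,9,10} 6  {6,8,9,10} 1  {7,8,9,10} 4
  5 to go: {2,3,7,9,10} 10  {3,7,8,9,10} 10  {5,6,8,9,10} 1  {6,7,8,9,10} 5
  6 to go: {2,3,7,8,9,10} 20  {3,6,7,8,9,10} 15  {4,5,6,8,9,10} 1  {5,6,7,8,9,10} 6
  7 to go: {1,4,5,6,8,9,10} 1  {2,3,6,7,8,9,10} 35  {3,5,6,7,8,9,10} 21  {4,5,6,7,8,9,10} 7
  8 to go: {0,1,4,5,6,8,9,10} 1  {1,4,5,6,7,8,9,10} 8  {2,3,5,6,7,8,9,10} 56  {3,4,5,6,7,8,9,10} 28
  9 to go: {0,1,4,5,6,7,8,9,10} 9  {1,3,4,5,6,7,8,9,10} 36  {2,3,4,5,6,7,8,9,10} 84
  if 0:e drops first: 120 orders
  if 2:o drops first: 45 orders
heap linearizations: 165

165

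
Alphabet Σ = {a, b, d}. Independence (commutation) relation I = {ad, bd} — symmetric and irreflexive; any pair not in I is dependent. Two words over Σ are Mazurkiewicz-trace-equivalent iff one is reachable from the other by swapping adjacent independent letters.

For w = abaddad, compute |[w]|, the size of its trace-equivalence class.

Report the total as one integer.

35

drop 0:a onto floor
drop 1:b onto {0:a}
drop 2:a onto {1:b}
drop 3:d onto floor
drop 4:d onto {3:d}
drop 5:a onto {2:a}
drop 6:d onto {4:d}
ground layer = {0:a, 3:d}
drop-orders for the pieces not yet dropped (sum over which currently-grounded one goes next):
  1 to go: {5} 1  {6} 1
  2 to go: {2,5} 1  {4,6} 1  {5,6} 2
  3 to go: {1,2,5} 1  {2,5,6} 3  {3,4,6} 1  {4,5,6} 3
  4 to go: {0,1,2,5} 1  {1,2,5,6} 4  {2,4,5,6} 6  {3,4,5,6} 4
  5 to go: {0,1,2,5,6} 5  {1,2,4,5,6} 10  {2,3,4,5,6} 10
  if 0:a drops first: 20 orders
  if 3:d drops first: 15 orders
heap linearizations: 35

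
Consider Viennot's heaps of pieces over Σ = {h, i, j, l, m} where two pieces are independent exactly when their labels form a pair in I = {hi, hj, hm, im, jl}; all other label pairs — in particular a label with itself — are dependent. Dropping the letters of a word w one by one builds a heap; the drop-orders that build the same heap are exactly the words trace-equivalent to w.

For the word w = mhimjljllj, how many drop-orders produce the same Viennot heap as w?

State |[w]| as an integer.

285

0(m) covers ∅
1(h) covers ∅
2(i) covers ∅
3(m) covers 0:m
4(j) covers 2:i, 3:m
5(l) covers 1:h, 2:i, 3:m
6(j) covers 4:j
7(l) covers 5:l
8(l) covers 7:l
9(j) covers 6:j
floor of heap: 0:m, 1:h, 2:i
completions by unplaced set U, small U first (add the entries for U minus each lowest piece of U):
  |U|=1: {8}:1  {9}:1
  |U|=2: {6,9}:1  {7,8}:1  {8,9}:2
  |U|=3: {4,6,9}:1  {5,7,8}:1  {6,8,9}:3  {7,8,9}:3
  |U|=4: {1,5,7,8}:1  {4,6,8,9}:4  {5,7,8,9}:4  {6,7,8,9}:6
  |U|=5: {1,5,7,8,9}:5  {4,6,7,8,9}:10  {5,6,7,8,9}:10
  |U|=6: {1,5,6,7,8,9}:15  {4,5,6,7,8,9}:20
  |U|=7: {1,4,5,6,7,8,9}:35  {2,4,5,6,7,8,9}:20  {3,4,5,6,7,8,9}:20
  |U|=8: {0,3,4,5,6,7,8,9}:20  {1,2,4,5,6,7,8,9}:55  {1,3,4,5,6,7,8,9}:55  {2,3,4,5,6,7,8,9}:40
  start at 0(m): 150
  start at 1(h): 60
  start at 2(i): 75
sum over floor = 285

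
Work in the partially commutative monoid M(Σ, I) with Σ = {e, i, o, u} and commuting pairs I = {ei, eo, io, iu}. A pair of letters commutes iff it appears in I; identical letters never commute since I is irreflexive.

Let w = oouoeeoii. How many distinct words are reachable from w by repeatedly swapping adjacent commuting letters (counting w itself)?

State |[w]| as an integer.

0(o) covers ∅
1(o) covers 0:o
2(u) covers 1:o
3(o) covers 2:u
4(e) covers 2:u
5(e) covers 4:e
6(o) covers 3:o
7(i) covers ∅
8(i) covers 7:i
floor of heap: 0:o, 7:i
completions by unplaced set U, small U first (add the entries for U minus each lowest piece of U):
  |U|=1: {5}:1  {6}:1  {8}:1
  |U|=2: {3,6}:1  {4,5}:1  {5,6}:2  {5,8}:2  {6,8}:2  {7,8}:1
  |U|=3: {3,5,6}:3  {3,6,8}:3  {4,5,6}:3  {4,5,8}:3  {5,6,8}:6  {5,7,8}:3  {6,7,8}:3
  |U|=4: {3,4,5,6}:6  {3,5,6,8}:12  {3,6,7,8}:6  {4,5,6,8}:12  {4,5,7,8}:6  {5,6,7,8}:12
  |U|=5: {2,3,4,5,6}:6  {3,4,5,6,8}:30  {3,5,6,7,8}:30  {4,5,6,7,8}:30
  |U|=6: {1,2,3,4,5,6}:6  {2,3,4,5,6,8}:36  {3,4,5,6,7,8}:90
  |U|=7: {0,1,2,3,4,5,6}:6  {1,2,3,4,5,6,8}:42  {2,3,4,5,6,7,8}:126
  start at 0(o): 168
  start at 7(i): 48
sum over floor = 216

216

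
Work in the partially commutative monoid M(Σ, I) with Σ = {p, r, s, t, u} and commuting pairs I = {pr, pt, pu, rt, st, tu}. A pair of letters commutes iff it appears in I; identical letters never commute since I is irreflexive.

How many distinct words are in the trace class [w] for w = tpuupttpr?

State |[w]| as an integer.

0(t) covers ∅
1(p) covers ∅
2(u) covers ∅
3(u) covers 2:u
4(p) covers 1:p
5(t) covers 0:t
6(t) covers 5:t
7(p) covers 4:p
8(r) covers 3:u
floor of heap: 0:t, 1:p, 2:u
completions by unplaced set U, small U first (add the entries for U minus each lowest piece of U):
  |U|=1: {6}:1  {7}:1  {8}:1
  |U|=2: {3,8}:1  {4,7}:1  {5,6}:1  {6,7}:2  {6,8}:2  {7,8}:2
  |U|=3: {0,5,6}:1  {1,4,7}:1  {2,3,8}:1  {3,6,8}:3  {3,7,8}:3  {4,6,7}:3  {4,7,8}:3  {5,6,7}:3  {5,6,8}:3  {6,7,8}:6
  |U|=4: {0,5,6,7}:4  {0,5,6,8}:4  {1,4,6,7}:4  {1,4,7,8}:4  {2,3,6,8}:4  {2,3,7,8}:4  {3,4,7,8}:6  {3,5,6,8}:6  {3,6,7,8}:12  {4,5,6,7}:6  {4,6,7,8}:12  {5,6,7,8}:12
  |U|=5: {0,3,5,6,8}:10  {0,4,5,6,7}:10  {0,5,6,7,8}:20  {1,3,4,7,8}:10  {1,4,5,6,7}:10  {1,4,6,7,8}:20  {2,3,4,7,8}:10  {2,3,5,6,8}:10  {2,3,6,7,8}:20  {3,4,6,7,8}:30  {3,5,6,7,8}:30  {4,5,6,7,8}:30
  |U|=6: {0,1,4,5,6,7}:20  {0,2,3,5,6,8}:20  {0,3,5,6,7,8}:60  {0,4,5,6,7,8}:60  {1,2,3,4,7,8}:20  {1,3,4,6,7,8}:60  {1,4,5,6,7,8}:60  {2,3,4,6,7,8}:60  {2,3,5,6,7,8}:60  {3,4,5,6,7,8}:90
  |U|=7: {0,1,4,5,6,7,8}:140  {0,2,3,5,6,7,8}:140  {0,3,4,5,6,7,8}:210  {1,2,3,4,6,7,8}:140  {1,3,4,5,6,7,8}:210  {2,3,4,5,6,7,8}:210
  start at 0(t): 560
  start at 1(p): 560
  start at 2(u): 560
sum over floor = 1680

1680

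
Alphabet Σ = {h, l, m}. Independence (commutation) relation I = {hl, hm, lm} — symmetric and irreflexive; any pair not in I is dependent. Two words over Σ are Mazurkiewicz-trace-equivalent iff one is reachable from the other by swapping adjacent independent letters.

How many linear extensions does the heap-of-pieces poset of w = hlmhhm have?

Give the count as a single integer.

60

0(h) covers ∅
1(l) covers ∅
2(m) covers ∅
3(h) covers 0:h
4(h) covers 3:h
5(m) covers 2:m
floor of heap: 0:h, 1:l, 2:m
completions by unplaced set U, small U first (add the entries for U minus each lowest piece of U):
  |U|=1: {1}:1  {4}:1  {5}:1
  |U|=2: {1,4}:2  {1,5}:2  {2,5}:1  {3,4}:1  {4,5}:2
  |U|=3: {0,3,4}:1  {1,2,5}:3  {1,3,4}:3  {1,4,5}:6  {2,4,5}:3  {3,4,5}:3
  |U|=4: {0,1,3,4}:4  {0,3,4,5}:4  {1,2,4,5}:12  {1,3,4,5}:12  {2,3,4,5}:6
  start at 0(h): 30
  start at 1(l): 10
  start at 2(m): 20
sum over floor = 60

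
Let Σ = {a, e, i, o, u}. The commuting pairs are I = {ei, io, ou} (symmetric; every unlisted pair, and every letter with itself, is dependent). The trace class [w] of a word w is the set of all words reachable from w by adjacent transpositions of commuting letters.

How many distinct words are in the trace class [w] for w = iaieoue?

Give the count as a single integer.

#0=i has no predecessor
#1=a depends on [0:i]
#2=i depends on [1:a]
#3=e depends on [1:a]
#4=o depends on [3:e]
#5=u depends on [2:i, 3:e]
#6=e depends on [4:o, 5:u]
sources: [0:i]
N(rest) = Σ N(rest − s) over sources s of rest; N(one piece) = 1:
  size 1 → [6]=1
  size 2 → [4,6]=1  [5,6]=1
  size 3 → [2,5,6]=1  [4,5,6]=2
  size 4 → [2,4,5,6]=3  [3,4,5,6]=2
  size 5 → [2,3,4,5,6]=5
  first=0(i) contributes 5

5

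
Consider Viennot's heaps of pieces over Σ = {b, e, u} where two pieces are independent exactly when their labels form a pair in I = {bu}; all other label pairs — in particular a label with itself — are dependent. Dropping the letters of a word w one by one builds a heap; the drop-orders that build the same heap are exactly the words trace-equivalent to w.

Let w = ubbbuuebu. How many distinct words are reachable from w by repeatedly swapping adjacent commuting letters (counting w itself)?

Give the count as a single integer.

#0=u has no predecessor
#1=b has no predecessor
#2=b depends on [1:b]
#3=b depends on [2:b]
#4=u depends on [0:u]
#5=u depends on [4:u]
#6=e depends on [3:b, 5:u]
#7=b depends on [6:e]
#8=u depends on [6:e]
sources: [0:u, 1:b]
N(rest) = Σ N(rest − s) over sources s of rest; N(one piece) = 1:
  size 1 → [7]=1  [8]=1
  size 2 → [7,8]=2
  size 3 → [6,7,8]=2
  size 4 → [3,6,7,8]=2  [5,6,7,8]=2
  size 5 → [2,3,6,7,8]=2  [3,5,6,7,8]=4  [4,5,6,7,8]=2
  size 6 → [0,4,5,6,7,8]=2  [1,2,3,6,7,8]=2  [2,3,5,6,7,8]=6  [3,4,5,6,7,8]=6
  size 7 → [0,3,4,5,6,7,8]=8  [1,2,3,5,6,7,8]=8  [2,3,4,5,6,7,8]=12
  first=0(u) contributes 20
  first=1(b) contributes 20
|[w]| = 40

40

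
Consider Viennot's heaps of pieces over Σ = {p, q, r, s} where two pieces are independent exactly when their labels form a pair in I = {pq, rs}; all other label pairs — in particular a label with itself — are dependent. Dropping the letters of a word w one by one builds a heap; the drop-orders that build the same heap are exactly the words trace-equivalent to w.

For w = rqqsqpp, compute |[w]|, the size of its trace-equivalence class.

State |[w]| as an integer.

piece 0:r — minimal
piece 1:q rests on {0:r}
piece 2:q rests on {1:q}
piece 3:s rests on {2:q}
piece 4:q rests on {3:s}
piece 5:p rests on {3:s}
piece 6:p rests on {5:p}
minimal pieces: {0:r}
ways to finish when only these pieces remain (= sum over removing one remaining piece with nothing left below it):
  1 left: {4}→1  {6}→1
  2 left: {4,6}→2  {5,6}→1
  3 left: {4,5,6}→3
  4 left: {3,4,5,6}→3
  5 left: {2,3,4,5,6}→3
  placing 0:r first → 3 extensions

3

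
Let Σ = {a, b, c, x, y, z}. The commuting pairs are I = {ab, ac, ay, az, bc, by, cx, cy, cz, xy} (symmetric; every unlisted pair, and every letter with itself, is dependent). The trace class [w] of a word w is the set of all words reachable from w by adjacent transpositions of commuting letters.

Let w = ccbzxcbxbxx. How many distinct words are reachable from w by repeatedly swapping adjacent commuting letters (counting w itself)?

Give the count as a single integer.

165

0(c) covers ∅
1(c) covers 0:c
2(b) covers ∅
3(z) covers 2:b
4(x) covers 3:z
5(c) covers 1:c
6(b) covers 4:x
7(x) covers 6:b
8(b) covers 7:x
9(x) covers 8:b
10(x) covers 9:x
floor of heap: 0:c, 2:b
completions by unplaced set U, small U first (add the entries for U minus each lowest piece of U):
  |U|=1: {5}:1  {10}:1
  |U|=2: {1,5}:1  {5,10}:2  {9,10}:1
  |U|=3: {0,1,5}:1  {1,5,10}:3  {5,9,10}:3  {8,9,10}:1
  |U|=4: {0,1,5,10}:4  {1,5,9,10}:6  {5,8,9,10}:4  {7,8,9,10}:1
  |U|=5: {0,1,5,9,10}:10  {1,5,8,9,10}:10  {5,7,8,9,10}:5  {6,7,8,9,10}:1
  |U|=6: {0,1,5,8,9,10}:20  {1,5,7,8,9,10}:15  {4,6,7,8,9,10}:1  {5,6,7,8,9,10}:6
  |U|=7: {0,1,5,7,8,9,10}:35  {1,5,6,7,8,9,10}:21  {3,4,6,7,8,9,10}:1  {4,5,6,7,8,9,10}:7
  |U|=8: {0,1,5,6,7,8,9,10}:56  {1,4,5,6,7,8,9,10}:28  {2,3,4,6,7,8,9,10}:1  {3,4,5,6,7,8,9,10}:8
  |U|=9: {0,1,4,5,6,7,8,9,10}:84  {1,3,4,5,6,7,8,9,10}:36  {2,3,4,5,6,7,8,9,10}:9
  start at 0(c): 45
  start at 2(b): 120
sum over floor = 165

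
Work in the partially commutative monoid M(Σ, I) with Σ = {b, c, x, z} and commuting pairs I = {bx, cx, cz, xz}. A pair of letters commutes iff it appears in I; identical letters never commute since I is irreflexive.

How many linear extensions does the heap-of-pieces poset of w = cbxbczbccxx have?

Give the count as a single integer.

330

#0=c has no predecessor
#1=b depends on [0:c]
#2=x has no predecessor
#3=b depends on [1:b]
#4=c depends on [3:b]
#5=z depends on [3:b]
#6=b depends on [4:c, 5:z]
#7=c depends on [6:b]
#8=c depends on [7:c]
#9=x depends on [2:x]
#10=x depends on [9:x]
sources: [0:c, 2:x]
N(rest) = Σ N(rest − s) over sources s of rest; N(one piece) = 1:
  size 1 → [8]=1  [10]=1
  size 2 → [7,8]=1  [8,10]=2  [9,10]=1
  size 3 → [2,9,10]=1  [6,7,8]=1  [7,8,10]=3  [8,9,10]=3
  size 4 → [2,8,9,10]=4  [4,6,7,8]=1  [5,6,7,8]=1  [6,7,8,10]=4  [7,8,9,10]=6
  size 5 → [2,7,8,9,10]=10  [4,5,6,7,8]=2  [4,6,7,8,10]=5  [5,6,7,8,10]=5  [6,7,8,9,10]=10
  size 6 → [2,6,7,8,9,10]=20  [3,4,5,6,7,8]=2  [4,5,6,7,8,10]=12  [4,6,7,8,9,10]=15  [5,6,7,8,9,10]=15
  size 7 → [1,3,4,5,6,7,8]=2  [2,4,6,7,8,9,10]=35  [2,5,6,7,8,9,10]=35  [3,4,5,6,7,8,10]=14  [4,5,6,7,8,9,10]=42
  size 8 → [0,1,3,4,5,6,7,8]=2  [1,3,4,5,6,7,8,10]=16  [2,4,5,6,7,8,9,10]=112  [3,4,5,6,7,8,9,10]=56
  size 9 → [0,1,3,4,5,6,7,8,10]=18  [1,3,4,5,6,7,8,9,10]=72  [2,3,4,5,6,7,8,9,10]=168
  first=0(c) contributes 240
  first=2(x) contributes 90
|[w]| = 330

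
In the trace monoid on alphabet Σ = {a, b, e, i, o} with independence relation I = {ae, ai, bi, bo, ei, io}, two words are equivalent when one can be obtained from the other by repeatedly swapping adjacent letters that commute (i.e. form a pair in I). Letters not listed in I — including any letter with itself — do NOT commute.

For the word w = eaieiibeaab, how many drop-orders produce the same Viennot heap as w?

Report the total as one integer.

drop 0:e onto floor
drop 1:a onto floor
drop 2:i onto floor
drop 3:e onto {0:e}
drop 4:i onto {2:i}
drop 5:i onto {4:i}
drop 6:b onto {1:a, 3:e}
drop 7:e onto {6:b}
drop 8:a onto {6:b}
drop 9:a onto {8:a}
drop 10:b onto {7:e, 9:a}
ground layer = {0:e, 1:a, 2:i}
drop-orders for the pieces not yet dropped (sum over which currently-grounded one goes next):
  1 to go: {5} 1  {10} 1
  2 to go: {4,5} 1  {5,10} 2  {7,10} 1  {9,10} 1
  3 to go: {2,4,5} 1  {4,5,10} 3  {5,7,10} 3  {5,9,10} 3  {7,9,10} 2  {8,9,10} 1
  4 to go: {2,4,5,10} 4  {4,5,7,10} 6  {4,5,9,10} 6  {5,7,9,10} 8  {5,8,9,10} 4  {7,8,9,10} 3
  5 to go: {2,4,5,7,10} 10  {2,4,5,9,10} 10  {4,5,7,9,10} 20  {4,5,8,9,10} 10  {5,7,8,9,10} 15  {6,7,8,9,10} 3
  6 to go: {1,6,7,8,9,10} 3  {2,4,5,7,9,10} 40  {2,4,5,8,9,10} 20  {3,6,7,8,9,10} 3  {4,5,7,8,9,10} 45  {5,6,7,8,9,10} 18
  7 to go: {0,3,6,7,8,9,10} 3  {1,3,6,7,8,9,10} 6  {1,5,6,7,8,9,10} 21  {2,4,5,7,8,9,10} 105  {3,5,6,7,8,9,10} 21  {4,5,6,7,8,9,10} 63
  8 to go: {0,1,3,6,7,8,9,10} 9  {0,3,5,6,7,8,9,10} 24  {1,3,5,6,7,8,9,10} 48  {1,4,5,6,7,8,9,10} 84  {2,4,5,6,7,8,9,10} 168  {3,4,5,6,7,8,9,10} 84
  9 to go: {0,1,3,5,6,7,8,9,10} 81  {0,3,4,5,6,7,8,9,10} 108  {1,2,4,5,6,7,8,9,10} 252  {1,3,4,5,6,7,8,9,10} 216  {2,3,4,5,6,7,8,9,10} 252
  if 0:e drops first: 720 orders
  if 1:a drops first: 360 orders
  if 2:i drops first: 405 orders
heap linearizations: 1485

1485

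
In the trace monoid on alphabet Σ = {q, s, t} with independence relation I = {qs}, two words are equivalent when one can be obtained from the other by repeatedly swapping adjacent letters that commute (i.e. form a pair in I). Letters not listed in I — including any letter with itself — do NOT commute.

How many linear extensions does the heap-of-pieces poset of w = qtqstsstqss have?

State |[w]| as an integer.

piece 0:q — minimal
piece 1:t rests on {0:q}
piece 2:q rests on {1:t}
piece 3:s rests on {1:t}
piece 4:t rests on {2:q, 3:s}
piece 5:s rests on {4:t}
piece 6:s rests on {5:s}
piece 7:t rests on {6:s}
piece 8:q rests on {7:t}
piece 9:s rests on {7:t}
piece 10:s rests on {9:s}
minimal pieces: {0:q}
ways to finish when only these pieces remain (= sum over removing one remaining piece with nothing left below it):
  1 left: {8}→1  {10}→1
  2 left: {8,10}→2  {9,10}→1
  3 left: {8,9,10}→3
  4 left: {7,8,9,10}→3
  5 left: {6,7,8,9,10}→3
  6 left: {5,6,7,8,9,10}→3
  7 left: {4,5,6,7,8,9,10}→3
  8 left: {2,4,5,6,7,8,9,10}→3  {3,4,5,6,7,8,9,10}→3
  9 left: {2,3,4,5,6,7,8,9,10}→6
  placing 0:q first → 6 extensions

6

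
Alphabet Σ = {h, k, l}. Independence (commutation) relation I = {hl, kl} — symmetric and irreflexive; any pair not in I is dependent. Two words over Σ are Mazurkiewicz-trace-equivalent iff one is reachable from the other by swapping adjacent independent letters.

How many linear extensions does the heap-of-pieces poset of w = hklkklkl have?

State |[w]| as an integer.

drop 0:h onto floor
drop 1:k onto {0:h}
drop 2:l onto floor
drop 3:k onto {1:k}
drop 4:k onto {3:k}
drop 5:l onto {2:l}
drop 6:k onto {4:k}
drop 7:l onto {5:l}
ground layer = {0:h, 2:l}
drop-orders for the pieces not yet dropped (sum over which currently-grounded one goes next):
  1 to go: {6} 1  {7} 1
  2 to go: {4,6} 1  {5,7} 1  {6,7} 2
  3 to go: {2,5,7} 1  {3,4,6} 1  {4,6,7} 3  {5,6,7} 3
  4 to go: {1,3,4,6} 1  {2,5,6,7} 4  {3,4,6,7} 4  {4,5,6,7} 6
  5 to go: {0,1,3,4,6} 1  {1,3,4,6,7} 5  {2,4,5,6,7} 10  {3,4,5,6,7} 10
  6 to go: {0,1,3,4,6,7} 6  {1,3,4,5,6,7} 15  {2,3,4,5,6,7} 20
  if 0:h drops first: 35 orders
  if 2:l drops first: 21 orders
heap linearizations: 56

56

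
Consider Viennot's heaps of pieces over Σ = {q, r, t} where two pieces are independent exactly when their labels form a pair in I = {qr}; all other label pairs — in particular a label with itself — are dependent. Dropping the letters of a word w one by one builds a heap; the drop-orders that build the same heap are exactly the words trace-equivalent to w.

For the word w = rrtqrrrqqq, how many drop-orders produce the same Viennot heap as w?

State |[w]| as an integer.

piece 0:r — minimal
piece 1:r rests on {0:r}
piece 2:t rests on {1:r}
piece 3:q rests on {2:t}
piece 4:r rests on {2:t}
piece 5:r rests on {4:r}
piece 6:r rests on {5:r}
piece 7:q rests on {3:q}
piece 8:q rests on {7:q}
piece 9:q rests on {8:q}
minimal pieces: {0:r}
ways to finish when only these pieces remain (= sum over removing one remaining piece with nothing left below it):
  1 left: {6}→1  {9}→1
  2 left: {5,6}→1  {6,9}→2  {8,9}→1
  3 left: {4,5,6}→1  {5,6,9}→3  {6,8,9}→3  {7,8,9}→1
  4 left: {3,7,8,9}→1  {4,5,6,9}→4  {5,6,8,9}→6  {6,7,8,9}→4
  5 left: {3,6,7,8,9}→5  {4,5,6,8,9}→10  {5,6,7,8,9}→10
  6 left: {3,5,6,7,8,9}→15  {4,5,6,7,8,9}→20
  7 left: {3,4,5,6,7,8,9}→35
  8 left: {2,3,4,5,6,7,8,9}→35
  placing 0:r first → 35 extensions

35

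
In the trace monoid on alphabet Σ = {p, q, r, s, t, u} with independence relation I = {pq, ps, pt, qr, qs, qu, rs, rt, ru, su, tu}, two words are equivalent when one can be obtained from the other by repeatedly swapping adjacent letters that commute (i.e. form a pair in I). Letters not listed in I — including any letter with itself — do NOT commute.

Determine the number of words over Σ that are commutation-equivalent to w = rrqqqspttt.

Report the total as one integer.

#0=r has no predecessor
#1=r depends on [0:r]
#2=q has no predecessor
#3=q depends on [2:q]
#4=q depends on [3:q]
#5=s has no predecessor
#6=p depends on [1:r]
#7=t depends on [4:q, 5:s]
#8=t depends on [7:t]
#9=t depends on [8:t]
sources: [0:r, 2:q, 5:s]
N(rest) = Σ N(rest − s) over sources s of rest; N(one piece) = 1:
  size 1 → [6]=1  [9]=1
  size 2 → [1,6]=1  [6,9]=2  [8,9]=1
  size 3 → [0,1,6]=1  [1,6,9]=3  [6,8,9]=3  [7,8,9]=1
  size 4 → [0,1,6,9]=4  [1,6,8,9]=6  [4,7,8,9]=1  [5,7,8,9]=1  [6,7,8,9]=4
  size 5 → [0,1,6,8,9]=10  [1,6,7,8,9]=10  [3,4,7,8,9]=1  [4,5,7,8,9]=2  [4,6,7,8,9]=5  [5,6,7,8,9]=5
  size 6 → [0,1,6,7,8,9]=20  [1,4,6,7,8,9]=15  [1,5,6,7,8,9]=15  [2,3,4,7,8,9]=1  [3,4,5,7,8,9]=3  [3,4,6,7,8,9]=6  [4,5,6,7,8,9]=12
  size 7 → [0,1,4,6,7,8,9]=35  [0,1,5,6,7,8,9]=35  [1,3,4,6,7,8,9]=21  [1,4,5,6,7,8,9]=42  [2,3,4,5,7,8,9]=4  [2,3,4,6,7,8,9]=7  [3,4,5,6,7,8,9]=21
  size 8 → [0,1,3,4,6,7,8,9]=56  [0,1,4,5,6,7,8,9]=112  [1,2,3,4,6,7,8,9]=28  [1,3,4,5,6,7,8,9]=84  [2,3,4,5,6,7,8,9]=32
  first=0(r) contributes 144
  first=2(q) contributes 252
  first=5(s) contributes 84
|[w]| = 480

480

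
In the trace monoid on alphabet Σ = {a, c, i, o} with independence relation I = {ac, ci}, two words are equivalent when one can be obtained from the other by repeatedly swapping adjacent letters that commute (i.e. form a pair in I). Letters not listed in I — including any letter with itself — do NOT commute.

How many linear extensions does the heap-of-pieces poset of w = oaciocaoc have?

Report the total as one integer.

#0=o has no predecessor
#1=a depends on [0:o]
#2=c depends on [0:o]
#3=i depends on [1:a]
#4=o depends on [2:c, 3:i]
#5=c depends on [4:o]
#6=a depends on [4:o]
#7=o depends on [5:c, 6:a]
#8=c depends on [7:o]
sources: [0:o]
N(rest) = Σ N(rest − s) over sources s of rest; N(one piece) = 1:
  size 1 → [8]=1
  size 2 → [7,8]=1
  size 3 → [5,7,8]=1  [6,7,8]=1
  size 4 → [5,6,7,8]=2
  size 5 → [4,5,6,7,8]=2
  size 6 → [2,4,5,6,7,8]=2  [3,4,5,6,7,8]=2
  size 7 → [1,3,4,5,6,7,8]=2  [2,3,4,5,6,7,8]=4
  first=0(o) contributes 6

6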